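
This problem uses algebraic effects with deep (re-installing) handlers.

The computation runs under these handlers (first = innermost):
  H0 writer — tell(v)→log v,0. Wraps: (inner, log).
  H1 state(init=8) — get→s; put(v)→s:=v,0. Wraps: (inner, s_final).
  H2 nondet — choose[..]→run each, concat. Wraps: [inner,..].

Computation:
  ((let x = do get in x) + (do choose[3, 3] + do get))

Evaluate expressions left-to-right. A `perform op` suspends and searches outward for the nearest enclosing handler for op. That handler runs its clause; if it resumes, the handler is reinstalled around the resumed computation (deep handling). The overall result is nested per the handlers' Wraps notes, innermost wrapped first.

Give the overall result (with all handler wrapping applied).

Answer: [((19, ()), 8), ((19, ()), 8)]

Step-by-step:
get @ H1 ⇒ 8
choose[3, 3] @ H2
  branch[0] choose=3:
    get @ H1 ⇒ 8
    H0 returns (19, ())
    H1 returns ((19, ()), 8)
    H2 returns [((19, ()), 8)]
  branch[1] choose=3:
    get @ H1 ⇒ 8
    H0 returns (19, ())
    H1 returns ((19, ()), 8)
    H2 returns [((19, ()), 8)]
= [((19, ()), 8), ((19, ()), 8)]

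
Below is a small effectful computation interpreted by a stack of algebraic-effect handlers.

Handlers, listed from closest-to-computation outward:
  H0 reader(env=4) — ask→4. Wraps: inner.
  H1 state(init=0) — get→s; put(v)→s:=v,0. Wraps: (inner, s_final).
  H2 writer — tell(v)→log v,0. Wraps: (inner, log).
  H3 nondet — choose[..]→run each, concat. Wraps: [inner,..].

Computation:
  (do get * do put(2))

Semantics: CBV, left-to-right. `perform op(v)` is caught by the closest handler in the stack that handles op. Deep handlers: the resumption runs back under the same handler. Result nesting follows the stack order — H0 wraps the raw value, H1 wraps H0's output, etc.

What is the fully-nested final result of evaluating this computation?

Answer: [((0, 2), ())]

Evaluation trace:
get @ H1 ⇒ 0
put(2) @ H1 ⇒ s:=2
H0 returns 0
H1 returns (0, 2)
H2 returns ((0, 2), ())
H3 returns [((0, 2), ())]
= [((0, 2), ())]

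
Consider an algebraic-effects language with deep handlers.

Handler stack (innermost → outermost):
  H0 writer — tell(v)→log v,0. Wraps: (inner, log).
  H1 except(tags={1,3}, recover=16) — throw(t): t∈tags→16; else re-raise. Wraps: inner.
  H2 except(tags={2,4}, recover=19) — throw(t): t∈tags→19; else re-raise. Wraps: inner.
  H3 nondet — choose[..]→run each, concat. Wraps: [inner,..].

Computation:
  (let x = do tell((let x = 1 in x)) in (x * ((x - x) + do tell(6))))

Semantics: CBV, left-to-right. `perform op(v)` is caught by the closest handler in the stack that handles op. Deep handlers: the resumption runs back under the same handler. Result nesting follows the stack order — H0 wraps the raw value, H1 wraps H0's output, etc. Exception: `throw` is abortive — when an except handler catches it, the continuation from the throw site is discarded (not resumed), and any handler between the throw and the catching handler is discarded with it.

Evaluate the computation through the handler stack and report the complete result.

Answer: [(0, (1, 6))]

Working:
tell(1) @ H0 ⇒ log+=1
tell(6) @ H0 ⇒ log+=6
H0 returns (0, (1, 6))
H1 returns (0, (1, 6))
H2 returns (0, (1, 6))
H3 returns [(0, (1, 6))]
= [(0, (1, 6))]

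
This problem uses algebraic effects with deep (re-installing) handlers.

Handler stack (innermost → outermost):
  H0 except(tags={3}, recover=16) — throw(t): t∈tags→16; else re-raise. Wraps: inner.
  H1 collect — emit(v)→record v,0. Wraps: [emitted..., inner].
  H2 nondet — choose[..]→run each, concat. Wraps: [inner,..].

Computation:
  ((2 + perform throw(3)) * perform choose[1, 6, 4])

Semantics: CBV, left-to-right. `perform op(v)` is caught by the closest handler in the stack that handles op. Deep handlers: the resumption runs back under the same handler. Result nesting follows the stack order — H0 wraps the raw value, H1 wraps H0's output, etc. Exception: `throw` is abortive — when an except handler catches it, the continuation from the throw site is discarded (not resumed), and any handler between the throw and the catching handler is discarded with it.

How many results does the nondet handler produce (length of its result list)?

Answer: 1

Working:
throw(3) @ H0 caught ⇒ 16
H1 returns [16]
H2 returns [[16]]
= [[16]]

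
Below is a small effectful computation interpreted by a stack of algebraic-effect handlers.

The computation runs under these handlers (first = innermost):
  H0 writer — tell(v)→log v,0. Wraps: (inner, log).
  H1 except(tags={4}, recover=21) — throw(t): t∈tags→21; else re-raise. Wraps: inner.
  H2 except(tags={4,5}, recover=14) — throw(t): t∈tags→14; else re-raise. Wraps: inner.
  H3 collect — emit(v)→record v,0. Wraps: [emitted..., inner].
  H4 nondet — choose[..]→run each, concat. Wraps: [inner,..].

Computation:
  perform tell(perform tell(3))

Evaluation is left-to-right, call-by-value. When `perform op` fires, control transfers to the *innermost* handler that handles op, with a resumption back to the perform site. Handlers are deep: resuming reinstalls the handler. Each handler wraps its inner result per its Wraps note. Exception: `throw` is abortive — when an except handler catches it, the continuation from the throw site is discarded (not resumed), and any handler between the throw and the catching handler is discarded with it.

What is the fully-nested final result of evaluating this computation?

Evaluation trace:
tell(3) @ H0 ⇒ log+=3
tell(0) @ H0 ⇒ log+=0
H0 returns (0, (3, 0))
H1 returns (0, (3, 0))
H2 returns (0, (3, 0))
H3 returns [(0, (3, 0))]
H4 returns [[(0, (3, 0))]]
= [[(0, (3, 0))]]

Answer: [[(0, (3, 0))]]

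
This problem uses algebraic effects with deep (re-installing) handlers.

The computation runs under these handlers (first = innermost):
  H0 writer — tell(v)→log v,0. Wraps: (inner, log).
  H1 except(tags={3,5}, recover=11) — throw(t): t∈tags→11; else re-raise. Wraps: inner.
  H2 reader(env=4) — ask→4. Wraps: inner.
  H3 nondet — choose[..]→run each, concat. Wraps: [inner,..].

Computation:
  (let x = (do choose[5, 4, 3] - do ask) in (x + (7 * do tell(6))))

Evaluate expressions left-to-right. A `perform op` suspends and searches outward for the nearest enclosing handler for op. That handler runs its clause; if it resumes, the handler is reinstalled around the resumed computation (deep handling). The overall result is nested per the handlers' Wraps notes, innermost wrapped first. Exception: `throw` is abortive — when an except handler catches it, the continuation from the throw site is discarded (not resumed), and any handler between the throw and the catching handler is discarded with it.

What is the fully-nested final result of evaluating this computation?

Working:
choose[5, 4, 3] @ H3
  branch[0] choose=5:
    ask @ H2 ⇒ 4
    tell(6) @ H0 ⇒ log+=6
    H0 returns (1, (6))
    H1 returns (1, (6))
    H2 returns (1, (6))
    H3 returns [(1, (6))]
  branch[1] choose=4:
    ask @ H2 ⇒ 4
    tell(6) @ H0 ⇒ log+=6
    H0 returns (0, (6))
    H1 returns (0, (6))
    H2 returns (0, (6))
    H3 returns [(0, (6))]
  branch[2] choose=3:
    ask @ H2 ⇒ 4
    tell(6) @ H0 ⇒ log+=6
    H0 returns (-1, (6))
    H1 returns (-1, (6))
    H2 returns (-1, (6))
    H3 returns [(-1, (6))]
= [(1, (6)), (0, (6)), (-1, (6))]

Answer: [(1, (6)), (0, (6)), (-1, (6))]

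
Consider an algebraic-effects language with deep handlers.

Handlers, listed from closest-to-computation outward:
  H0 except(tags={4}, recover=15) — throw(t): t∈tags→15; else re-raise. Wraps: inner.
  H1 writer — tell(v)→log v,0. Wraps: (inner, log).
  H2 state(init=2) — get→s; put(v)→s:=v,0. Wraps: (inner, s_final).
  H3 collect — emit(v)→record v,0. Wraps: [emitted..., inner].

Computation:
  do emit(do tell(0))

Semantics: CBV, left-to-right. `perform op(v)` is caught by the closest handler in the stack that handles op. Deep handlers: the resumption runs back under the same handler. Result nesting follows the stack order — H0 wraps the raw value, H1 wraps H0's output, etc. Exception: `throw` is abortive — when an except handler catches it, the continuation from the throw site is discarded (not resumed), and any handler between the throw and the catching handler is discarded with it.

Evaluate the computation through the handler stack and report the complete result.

Answer: [0, ((0, (0)), 2)]

Evaluation trace:
tell(0) @ H1 ⇒ log+=0
emit(0) @ H3 ⇒ out+=0
H0 returns 0
H1 returns (0, (0))
H2 returns ((0, (0)), 2)
H3 returns [0, ((0, (0)), 2)]
= [0, ((0, (0)), 2)]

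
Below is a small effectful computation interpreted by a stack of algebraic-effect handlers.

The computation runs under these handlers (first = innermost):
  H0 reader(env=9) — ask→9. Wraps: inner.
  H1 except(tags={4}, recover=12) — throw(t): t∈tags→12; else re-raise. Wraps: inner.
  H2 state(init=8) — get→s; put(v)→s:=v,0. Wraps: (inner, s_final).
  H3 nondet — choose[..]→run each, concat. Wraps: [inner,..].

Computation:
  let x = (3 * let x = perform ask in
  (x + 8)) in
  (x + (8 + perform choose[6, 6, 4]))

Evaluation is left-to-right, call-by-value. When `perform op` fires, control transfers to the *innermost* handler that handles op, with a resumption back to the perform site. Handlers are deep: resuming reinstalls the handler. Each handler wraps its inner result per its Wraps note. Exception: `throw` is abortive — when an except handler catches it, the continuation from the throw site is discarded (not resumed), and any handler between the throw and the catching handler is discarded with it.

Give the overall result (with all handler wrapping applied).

Answer: [(65, 8), (65, 8), (63, 8)]

Evaluation trace:
ask @ H0 ⇒ 9
choose[6, 6, 4] @ H3
  branch[0] choose=6:
    H0 returns 65
    H1 returns 65
    H2 returns (65, 8)
    H3 returns [(65, 8)]
  branch[1] choose=6:
    H0 returns 65
    H1 returns 65
    H2 returns (65, 8)
    H3 returns [(65, 8)]
  branch[2] choose=4:
    H0 returns 63
    H1 returns 63
    H2 returns (63, 8)
    H3 returns [(63, 8)]
= [(65, 8), (65, 8), (63, 8)]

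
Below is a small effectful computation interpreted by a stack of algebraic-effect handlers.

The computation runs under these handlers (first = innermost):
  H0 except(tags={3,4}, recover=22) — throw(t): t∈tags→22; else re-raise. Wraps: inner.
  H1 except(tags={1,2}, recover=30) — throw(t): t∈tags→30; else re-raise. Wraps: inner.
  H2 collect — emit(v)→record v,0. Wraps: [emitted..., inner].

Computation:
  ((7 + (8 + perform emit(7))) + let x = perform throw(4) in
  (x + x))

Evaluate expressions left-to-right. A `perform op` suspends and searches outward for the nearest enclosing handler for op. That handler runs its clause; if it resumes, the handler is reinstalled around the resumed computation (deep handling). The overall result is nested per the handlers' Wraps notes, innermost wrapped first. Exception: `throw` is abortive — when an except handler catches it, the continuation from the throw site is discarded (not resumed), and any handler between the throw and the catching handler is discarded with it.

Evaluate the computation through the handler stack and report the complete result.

Answer: [7, 22]

Evaluation trace:
emit(7) @ H2 ⇒ out+=7
throw(4) @ H0 caught ⇒ 22
H1 returns 22
H2 returns [7, 22]
= [7, 22]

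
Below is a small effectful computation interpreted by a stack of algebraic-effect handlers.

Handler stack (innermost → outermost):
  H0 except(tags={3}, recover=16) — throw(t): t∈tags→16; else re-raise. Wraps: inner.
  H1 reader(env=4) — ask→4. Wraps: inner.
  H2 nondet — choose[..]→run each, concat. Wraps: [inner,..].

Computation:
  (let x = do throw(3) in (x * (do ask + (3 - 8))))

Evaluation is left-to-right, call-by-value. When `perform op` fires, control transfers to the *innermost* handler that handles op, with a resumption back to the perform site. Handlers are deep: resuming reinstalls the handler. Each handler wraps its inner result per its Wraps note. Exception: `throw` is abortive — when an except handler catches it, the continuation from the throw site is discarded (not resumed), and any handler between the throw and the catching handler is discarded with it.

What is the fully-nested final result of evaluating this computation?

Answer: [16]

Working:
throw(3) @ H0 caught ⇒ 16
H1 returns 16
H2 returns [16]
= [16]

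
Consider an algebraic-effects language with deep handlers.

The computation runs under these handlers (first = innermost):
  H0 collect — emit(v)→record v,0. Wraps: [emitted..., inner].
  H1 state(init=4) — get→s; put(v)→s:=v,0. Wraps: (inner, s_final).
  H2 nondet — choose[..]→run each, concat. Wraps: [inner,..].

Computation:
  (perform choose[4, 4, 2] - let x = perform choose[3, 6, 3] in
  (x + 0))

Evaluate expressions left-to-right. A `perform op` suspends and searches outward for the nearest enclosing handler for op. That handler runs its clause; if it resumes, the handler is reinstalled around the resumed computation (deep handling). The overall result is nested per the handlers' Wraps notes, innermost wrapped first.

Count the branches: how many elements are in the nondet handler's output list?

Step-by-step:
choose[4, 4, 2] @ H2
  branch[0] choose=4:
    choose[3, 6, 3] @ H2
      branch[0] choose=3:
        H0 returns [1]
        H1 returns ([1], 4)
        H2 returns [([1], 4)]
      branch[1] choose=6:
        H0 returns [-2]
        H1 returns ([-2], 4)
        H2 returns [([-2], 4)]
      branch[2] choose=3:
        H0 returns [1]
        H1 returns ([1], 4)
        H2 returns [([1], 4)]
  branch[1] choose=4:
    choose[3, 6, 3] @ H2
      branch[0] choose=3:
        H0 returns [1]
        H1 returns ([1], 4)
        H2 returns [([1], 4)]
      branch[1] choose=6:
        H0 returns [-2]
        H1 returns ([-2], 4)
        H2 returns [([-2], 4)]
      branch[2] choose=3:
        H0 returns [1]
        H1 returns ([1], 4)
        H2 returns [([1], 4)]
  branch[2] choose=2:
    choose[3, 6, 3] @ H2
      branch[0] choose=3:
        H0 returns [-1]
        H1 returns ([-1], 4)
        H2 returns [([-1], 4)]
      branch[1] choose=6:
        H0 returns [-4]
        H1 returns ([-4], 4)
        H2 returns [([-4], 4)]
      branch[2] choose=3:
        H0 returns [-1]
        H1 returns ([-1], 4)
        H2 returns [([-1], 4)]
= [([1], 4), ([-2], 4), ([1], 4), ([1], 4), ([-2], 4), ([1], 4), ([-1], 4), ([-4], 4), ([-1], 4)]

Answer: 9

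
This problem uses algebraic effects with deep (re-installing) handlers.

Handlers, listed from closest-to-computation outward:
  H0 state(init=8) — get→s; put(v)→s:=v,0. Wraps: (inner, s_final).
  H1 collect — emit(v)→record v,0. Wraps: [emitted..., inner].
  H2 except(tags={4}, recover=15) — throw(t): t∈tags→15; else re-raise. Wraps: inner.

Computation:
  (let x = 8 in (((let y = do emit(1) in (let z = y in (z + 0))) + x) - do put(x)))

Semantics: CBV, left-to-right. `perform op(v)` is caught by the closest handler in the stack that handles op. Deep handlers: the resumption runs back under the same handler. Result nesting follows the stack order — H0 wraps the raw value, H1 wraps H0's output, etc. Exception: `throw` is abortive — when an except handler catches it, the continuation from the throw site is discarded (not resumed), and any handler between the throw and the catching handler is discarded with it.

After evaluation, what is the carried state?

Working:
emit(1) @ H1 ⇒ out+=1
put(8) @ H0 ⇒ s:=8
H0 returns (8, 8)
H1 returns [1, (8, 8)]
H2 returns [1, (8, 8)]
= [1, (8, 8)]

Answer: 8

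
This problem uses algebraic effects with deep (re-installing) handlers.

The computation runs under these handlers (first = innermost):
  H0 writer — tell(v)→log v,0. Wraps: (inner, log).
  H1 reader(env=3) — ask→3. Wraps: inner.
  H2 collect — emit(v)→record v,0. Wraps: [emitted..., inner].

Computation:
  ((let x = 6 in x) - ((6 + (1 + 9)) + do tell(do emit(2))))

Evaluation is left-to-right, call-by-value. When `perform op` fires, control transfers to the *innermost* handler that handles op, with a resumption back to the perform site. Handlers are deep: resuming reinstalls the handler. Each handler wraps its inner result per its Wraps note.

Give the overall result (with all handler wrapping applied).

Answer: [2, (-10, (0))]

Step-by-step:
emit(2) @ H2 ⇒ out+=2
tell(0) @ H0 ⇒ log+=0
H0 returns (-10, (0))
H1 returns (-10, (0))
H2 returns [2, (-10, (0))]
= [2, (-10, (0))]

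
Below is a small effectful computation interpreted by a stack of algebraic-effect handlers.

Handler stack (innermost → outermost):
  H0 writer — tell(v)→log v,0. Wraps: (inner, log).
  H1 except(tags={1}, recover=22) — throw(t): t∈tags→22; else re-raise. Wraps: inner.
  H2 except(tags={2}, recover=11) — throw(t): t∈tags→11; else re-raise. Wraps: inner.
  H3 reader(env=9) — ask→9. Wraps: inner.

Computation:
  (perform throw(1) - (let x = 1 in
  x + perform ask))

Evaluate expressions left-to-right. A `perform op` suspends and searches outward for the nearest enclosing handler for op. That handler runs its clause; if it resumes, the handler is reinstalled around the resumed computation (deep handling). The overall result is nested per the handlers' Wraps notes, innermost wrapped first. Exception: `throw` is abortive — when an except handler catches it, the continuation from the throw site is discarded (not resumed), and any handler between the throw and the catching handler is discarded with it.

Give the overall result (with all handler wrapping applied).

Evaluation trace:
throw(1) @ H1 caught ⇒ 22
H2 returns 22
H3 returns 22
= 22

Answer: 22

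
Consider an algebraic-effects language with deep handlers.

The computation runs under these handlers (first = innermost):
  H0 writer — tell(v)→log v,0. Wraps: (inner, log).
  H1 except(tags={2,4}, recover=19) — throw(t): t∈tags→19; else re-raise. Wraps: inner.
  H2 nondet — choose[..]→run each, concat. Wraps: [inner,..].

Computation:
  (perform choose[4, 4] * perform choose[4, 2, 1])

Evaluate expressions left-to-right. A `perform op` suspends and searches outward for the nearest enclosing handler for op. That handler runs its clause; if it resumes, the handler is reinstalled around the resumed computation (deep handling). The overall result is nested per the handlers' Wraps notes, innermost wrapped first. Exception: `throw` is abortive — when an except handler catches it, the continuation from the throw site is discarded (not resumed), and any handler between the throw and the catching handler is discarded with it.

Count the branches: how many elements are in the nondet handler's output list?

Evaluation trace:
choose[4, 4] @ H2
  branch[0] choose=4:
    choose[4, 2, 1] @ H2
      branch[0] choose=4:
        H0 returns (16, ())
        H1 returns (16, ())
        H2 returns [(16, ())]
      branch[1] choose=2:
        H0 returns (8, ())
        H1 returns (8, ())
        H2 returns [(8, ())]
      branch[2] choose=1:
        H0 returns (4, ())
        H1 returns (4, ())
        H2 returns [(4, ())]
  branch[1] choose=4:
    choose[4, 2, 1] @ H2
      branch[0] choose=4:
        H0 returns (16, ())
        H1 returns (16, ())
        H2 returns [(16, ())]
      branch[1] choose=2:
        H0 returns (8, ())
        H1 returns (8, ())
        H2 returns [(8, ())]
      branch[2] choose=1:
        H0 returns (4, ())
        H1 returns (4, ())
        H2 returns [(4, ())]
= [(16, ()), (8, ()), (4, ()), (16, ()), (8, ()), (4, ())]

Answer: 6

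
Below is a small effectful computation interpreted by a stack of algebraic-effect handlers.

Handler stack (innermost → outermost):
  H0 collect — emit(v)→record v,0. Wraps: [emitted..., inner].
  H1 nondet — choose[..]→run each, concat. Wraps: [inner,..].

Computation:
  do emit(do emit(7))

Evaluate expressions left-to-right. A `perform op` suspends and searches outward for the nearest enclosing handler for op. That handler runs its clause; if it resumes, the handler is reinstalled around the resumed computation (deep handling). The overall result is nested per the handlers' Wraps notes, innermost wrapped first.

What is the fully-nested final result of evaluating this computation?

Answer: [[7, 0, 0]]

Working:
emit(7) @ H0 ⇒ out+=7
emit(0) @ H0 ⇒ out+=0
H0 returns [7, 0, 0]
H1 returns [[7, 0, 0]]
= [[7, 0, 0]]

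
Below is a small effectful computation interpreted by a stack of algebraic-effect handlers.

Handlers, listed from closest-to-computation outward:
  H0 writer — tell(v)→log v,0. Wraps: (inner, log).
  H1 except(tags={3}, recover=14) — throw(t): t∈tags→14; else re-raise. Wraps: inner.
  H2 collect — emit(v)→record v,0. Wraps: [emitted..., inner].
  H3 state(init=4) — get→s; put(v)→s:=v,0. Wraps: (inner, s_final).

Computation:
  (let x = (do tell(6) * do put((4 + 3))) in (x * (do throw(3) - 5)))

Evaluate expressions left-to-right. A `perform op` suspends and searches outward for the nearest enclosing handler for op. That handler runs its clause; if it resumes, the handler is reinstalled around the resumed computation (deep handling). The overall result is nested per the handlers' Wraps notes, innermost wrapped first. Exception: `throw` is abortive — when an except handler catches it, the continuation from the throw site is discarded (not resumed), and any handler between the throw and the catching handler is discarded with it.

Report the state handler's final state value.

Answer: 7

Evaluation trace:
tell(6) @ H0 ⇒ log+=6
put(7) @ H3 ⇒ s:=7
throw(3) @ H1 caught ⇒ 14
H2 returns [14]
H3 returns ([14], 7)
= ([14], 7)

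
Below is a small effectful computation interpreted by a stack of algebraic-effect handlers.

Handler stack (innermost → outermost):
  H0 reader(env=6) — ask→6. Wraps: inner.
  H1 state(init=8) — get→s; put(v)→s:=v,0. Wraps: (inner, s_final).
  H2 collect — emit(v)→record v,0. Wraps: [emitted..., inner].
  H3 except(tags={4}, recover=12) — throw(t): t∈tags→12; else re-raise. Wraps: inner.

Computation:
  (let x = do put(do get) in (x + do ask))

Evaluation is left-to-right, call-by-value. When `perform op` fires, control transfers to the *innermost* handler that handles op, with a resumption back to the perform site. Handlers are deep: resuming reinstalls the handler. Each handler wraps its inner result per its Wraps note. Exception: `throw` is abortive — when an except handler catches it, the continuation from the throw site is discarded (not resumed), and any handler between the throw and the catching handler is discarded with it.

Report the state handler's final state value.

Working:
get @ H1 ⇒ 8
put(8) @ H1 ⇒ s:=8
ask @ H0 ⇒ 6
H0 returns 6
H1 returns (6, 8)
H2 returns [(6, 8)]
H3 returns [(6, 8)]
= [(6, 8)]

Answer: 8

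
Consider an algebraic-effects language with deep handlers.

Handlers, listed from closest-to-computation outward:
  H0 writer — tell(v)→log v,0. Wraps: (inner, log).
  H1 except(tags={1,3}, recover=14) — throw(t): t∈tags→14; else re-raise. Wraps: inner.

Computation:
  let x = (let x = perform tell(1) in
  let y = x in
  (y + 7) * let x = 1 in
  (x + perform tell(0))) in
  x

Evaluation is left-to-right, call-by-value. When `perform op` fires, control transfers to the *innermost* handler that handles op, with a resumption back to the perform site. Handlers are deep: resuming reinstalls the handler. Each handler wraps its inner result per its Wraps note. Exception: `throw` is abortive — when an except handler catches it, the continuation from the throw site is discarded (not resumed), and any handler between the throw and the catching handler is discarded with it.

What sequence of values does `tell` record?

Answer: (1, 0)

Evaluation trace:
tell(1) @ H0 ⇒ log+=1
tell(0) @ H0 ⇒ log+=0
H0 returns (7, (1, 0))
H1 returns (7, (1, 0))
= (7, (1, 0))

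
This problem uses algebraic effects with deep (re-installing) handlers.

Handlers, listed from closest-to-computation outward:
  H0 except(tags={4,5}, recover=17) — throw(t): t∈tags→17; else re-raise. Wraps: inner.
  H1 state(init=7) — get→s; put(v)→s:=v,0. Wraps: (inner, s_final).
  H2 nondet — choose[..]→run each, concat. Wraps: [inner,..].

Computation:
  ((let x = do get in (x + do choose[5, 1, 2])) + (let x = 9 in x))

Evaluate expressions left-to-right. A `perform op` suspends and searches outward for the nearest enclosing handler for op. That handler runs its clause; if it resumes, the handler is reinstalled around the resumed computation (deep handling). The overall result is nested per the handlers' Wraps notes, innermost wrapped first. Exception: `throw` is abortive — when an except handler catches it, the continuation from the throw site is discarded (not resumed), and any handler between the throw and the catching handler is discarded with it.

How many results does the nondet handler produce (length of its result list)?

Answer: 3

Working:
get @ H1 ⇒ 7
choose[5, 1, 2] @ H2
  branch[0] choose=5:
    H0 returns 21
    H1 returns (21, 7)
    H2 returns [(21, 7)]
  branch[1] choose=1:
    H0 returns 17
    H1 returns (17, 7)
    H2 returns [(17, 7)]
  branch[2] choose=2:
    H0 returns 18
    H1 returns (18, 7)
    H2 returns [(18, 7)]
= [(21, 7), (17, 7), (18, 7)]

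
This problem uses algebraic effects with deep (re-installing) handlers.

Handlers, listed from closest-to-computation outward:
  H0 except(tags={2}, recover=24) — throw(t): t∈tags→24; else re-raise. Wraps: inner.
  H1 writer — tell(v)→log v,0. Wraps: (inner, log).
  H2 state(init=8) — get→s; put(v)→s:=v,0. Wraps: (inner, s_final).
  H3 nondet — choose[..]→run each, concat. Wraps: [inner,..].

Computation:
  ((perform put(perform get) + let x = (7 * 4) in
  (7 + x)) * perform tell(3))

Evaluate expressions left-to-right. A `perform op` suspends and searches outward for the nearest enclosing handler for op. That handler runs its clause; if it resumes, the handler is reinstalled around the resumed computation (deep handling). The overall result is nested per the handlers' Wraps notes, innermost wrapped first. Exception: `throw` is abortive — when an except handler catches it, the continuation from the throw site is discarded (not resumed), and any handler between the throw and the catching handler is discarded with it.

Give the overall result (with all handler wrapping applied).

Step-by-step:
get @ H2 ⇒ 8
put(8) @ H2 ⇒ s:=8
tell(3) @ H1 ⇒ log+=3
H0 returns 0
H1 returns (0, (3))
H2 returns ((0, (3)), 8)
H3 returns [((0, (3)), 8)]
= [((0, (3)), 8)]

Answer: [((0, (3)), 8)]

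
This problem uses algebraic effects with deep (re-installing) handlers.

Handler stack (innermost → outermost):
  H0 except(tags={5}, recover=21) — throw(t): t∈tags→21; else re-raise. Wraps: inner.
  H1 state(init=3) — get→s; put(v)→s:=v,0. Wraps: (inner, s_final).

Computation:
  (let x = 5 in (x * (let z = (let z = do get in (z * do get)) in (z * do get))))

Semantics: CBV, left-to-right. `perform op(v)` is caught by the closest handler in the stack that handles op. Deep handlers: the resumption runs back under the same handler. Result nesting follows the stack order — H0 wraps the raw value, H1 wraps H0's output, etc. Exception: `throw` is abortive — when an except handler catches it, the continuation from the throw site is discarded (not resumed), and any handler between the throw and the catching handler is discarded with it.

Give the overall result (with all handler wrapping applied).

Answer: (135, 3)

Step-by-step:
get @ H1 ⇒ 3
get @ H1 ⇒ 3
get @ H1 ⇒ 3
H0 returns 135
H1 returns (135, 3)
= (135, 3)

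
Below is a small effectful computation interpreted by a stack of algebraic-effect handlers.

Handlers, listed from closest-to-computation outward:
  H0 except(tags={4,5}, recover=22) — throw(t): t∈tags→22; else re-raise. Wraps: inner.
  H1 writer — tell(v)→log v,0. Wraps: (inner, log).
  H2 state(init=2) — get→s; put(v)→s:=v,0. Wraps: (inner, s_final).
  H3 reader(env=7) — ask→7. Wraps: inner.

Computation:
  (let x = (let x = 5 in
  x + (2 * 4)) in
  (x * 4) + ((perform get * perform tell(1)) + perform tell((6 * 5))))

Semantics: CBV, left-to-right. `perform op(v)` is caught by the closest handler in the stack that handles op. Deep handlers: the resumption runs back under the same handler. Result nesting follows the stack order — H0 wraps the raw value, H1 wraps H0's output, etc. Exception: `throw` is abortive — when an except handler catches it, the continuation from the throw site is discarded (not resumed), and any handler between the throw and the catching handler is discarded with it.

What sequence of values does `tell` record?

Answer: (1, 30)

Working:
get @ H2 ⇒ 2
tell(1) @ H1 ⇒ log+=1
tell(30) @ H1 ⇒ log+=30
H0 returns 52
H1 returns (52, (1, 30))
H2 returns ((52, (1, 30)), 2)
H3 returns ((52, (1, 30)), 2)
= ((52, (1, 30)), 2)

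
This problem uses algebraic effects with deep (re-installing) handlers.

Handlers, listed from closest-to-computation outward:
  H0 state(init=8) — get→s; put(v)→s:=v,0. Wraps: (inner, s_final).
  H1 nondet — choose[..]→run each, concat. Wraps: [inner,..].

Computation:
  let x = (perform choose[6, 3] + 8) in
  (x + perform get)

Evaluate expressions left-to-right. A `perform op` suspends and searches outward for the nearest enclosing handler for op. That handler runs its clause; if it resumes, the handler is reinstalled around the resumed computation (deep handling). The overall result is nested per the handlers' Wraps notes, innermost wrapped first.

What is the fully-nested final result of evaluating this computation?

Evaluation trace:
choose[6, 3] @ H1
  branch[0] choose=6:
    get @ H0 ⇒ 8
    H0 returns (22, 8)
    H1 returns [(22, 8)]
  branch[1] choose=3:
    get @ H0 ⇒ 8
    H0 returns (19, 8)
    H1 returns [(19, 8)]
= [(22, 8), (19, 8)]

Answer: [(22, 8), (19, 8)]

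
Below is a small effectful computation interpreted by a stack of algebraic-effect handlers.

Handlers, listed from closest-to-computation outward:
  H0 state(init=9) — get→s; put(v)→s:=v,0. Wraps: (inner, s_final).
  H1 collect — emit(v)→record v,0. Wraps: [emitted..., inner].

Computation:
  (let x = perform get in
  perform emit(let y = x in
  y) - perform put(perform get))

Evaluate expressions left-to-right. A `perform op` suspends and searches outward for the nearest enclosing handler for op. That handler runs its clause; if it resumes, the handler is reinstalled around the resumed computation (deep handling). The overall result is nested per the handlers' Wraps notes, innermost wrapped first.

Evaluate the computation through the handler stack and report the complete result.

Evaluation trace:
get @ H0 ⇒ 9
emit(9) @ H1 ⇒ out+=9
get @ H0 ⇒ 9
put(9) @ H0 ⇒ s:=9
H0 returns (0, 9)
H1 returns [9, (0, 9)]
= [9, (0, 9)]

Answer: [9, (0, 9)]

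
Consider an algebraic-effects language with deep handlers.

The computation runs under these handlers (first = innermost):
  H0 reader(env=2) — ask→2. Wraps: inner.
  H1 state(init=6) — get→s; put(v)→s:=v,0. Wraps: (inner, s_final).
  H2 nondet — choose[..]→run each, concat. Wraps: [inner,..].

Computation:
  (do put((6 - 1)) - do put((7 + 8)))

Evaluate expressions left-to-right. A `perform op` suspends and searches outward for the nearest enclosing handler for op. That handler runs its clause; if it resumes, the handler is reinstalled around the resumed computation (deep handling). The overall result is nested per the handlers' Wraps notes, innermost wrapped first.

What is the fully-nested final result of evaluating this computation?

Step-by-step:
put(5) @ H1 ⇒ s:=5
put(15) @ H1 ⇒ s:=15
H0 returns 0
H1 returns (0, 15)
H2 returns [(0, 15)]
= [(0, 15)]

Answer: [(0, 15)]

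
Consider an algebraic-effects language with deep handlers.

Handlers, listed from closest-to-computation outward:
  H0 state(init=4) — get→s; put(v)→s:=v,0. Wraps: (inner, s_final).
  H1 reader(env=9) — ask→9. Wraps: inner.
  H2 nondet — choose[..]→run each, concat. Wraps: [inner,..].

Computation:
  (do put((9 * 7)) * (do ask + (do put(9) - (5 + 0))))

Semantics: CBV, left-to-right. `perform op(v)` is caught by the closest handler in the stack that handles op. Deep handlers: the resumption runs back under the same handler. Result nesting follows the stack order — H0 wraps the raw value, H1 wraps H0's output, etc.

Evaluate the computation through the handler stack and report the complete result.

Answer: [(0, 9)]

Working:
put(63) @ H0 ⇒ s:=63
ask @ H1 ⇒ 9
put(9) @ H0 ⇒ s:=9
H0 returns (0, 9)
H1 returns (0, 9)
H2 returns [(0, 9)]
= [(0, 9)]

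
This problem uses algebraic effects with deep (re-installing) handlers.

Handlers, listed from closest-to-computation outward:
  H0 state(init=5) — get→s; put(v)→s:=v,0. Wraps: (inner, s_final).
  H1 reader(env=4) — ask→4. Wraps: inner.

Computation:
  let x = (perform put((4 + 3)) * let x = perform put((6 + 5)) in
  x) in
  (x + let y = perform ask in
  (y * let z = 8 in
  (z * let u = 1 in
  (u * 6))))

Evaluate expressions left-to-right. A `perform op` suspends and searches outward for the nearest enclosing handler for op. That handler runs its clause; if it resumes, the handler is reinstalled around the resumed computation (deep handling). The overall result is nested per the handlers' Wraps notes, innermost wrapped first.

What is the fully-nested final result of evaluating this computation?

Answer: (192, 11)

Evaluation trace:
put(7) @ H0 ⇒ s:=7
put(11) @ H0 ⇒ s:=11
ask @ H1 ⇒ 4
H0 returns (192, 11)
H1 returns (192, 11)
= (192, 11)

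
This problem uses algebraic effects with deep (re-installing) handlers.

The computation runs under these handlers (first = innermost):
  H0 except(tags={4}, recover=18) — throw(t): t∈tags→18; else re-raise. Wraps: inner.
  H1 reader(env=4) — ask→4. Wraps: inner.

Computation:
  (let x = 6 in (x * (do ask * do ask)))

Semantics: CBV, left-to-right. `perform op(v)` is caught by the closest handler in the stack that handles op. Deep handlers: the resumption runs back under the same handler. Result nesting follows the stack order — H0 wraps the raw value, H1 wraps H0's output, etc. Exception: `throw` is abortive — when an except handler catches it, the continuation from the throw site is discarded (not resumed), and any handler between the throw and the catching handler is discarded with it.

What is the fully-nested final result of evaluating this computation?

Step-by-step:
ask @ H1 ⇒ 4
ask @ H1 ⇒ 4
H0 returns 96
H1 returns 96
= 96

Answer: 96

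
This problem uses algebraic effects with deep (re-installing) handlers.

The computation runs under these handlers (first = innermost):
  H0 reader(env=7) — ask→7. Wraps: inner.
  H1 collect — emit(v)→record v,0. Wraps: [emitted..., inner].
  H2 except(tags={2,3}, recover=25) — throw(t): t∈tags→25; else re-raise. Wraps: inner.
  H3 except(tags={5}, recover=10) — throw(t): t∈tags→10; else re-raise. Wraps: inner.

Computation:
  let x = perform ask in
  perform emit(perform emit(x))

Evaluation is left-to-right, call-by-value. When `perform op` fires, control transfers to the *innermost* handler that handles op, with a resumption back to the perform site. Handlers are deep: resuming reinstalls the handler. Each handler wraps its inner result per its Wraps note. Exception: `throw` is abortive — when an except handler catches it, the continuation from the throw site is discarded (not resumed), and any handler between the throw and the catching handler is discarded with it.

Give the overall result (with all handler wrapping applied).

Answer: [7, 0, 0]

Step-by-step:
ask @ H0 ⇒ 7
emit(7) @ H1 ⇒ out+=7
emit(0) @ H1 ⇒ out+=0
H0 returns 0
H1 returns [7, 0, 0]
H2 returns [7, 0, 0]
H3 returns [7, 0, 0]
= [7, 0, 0]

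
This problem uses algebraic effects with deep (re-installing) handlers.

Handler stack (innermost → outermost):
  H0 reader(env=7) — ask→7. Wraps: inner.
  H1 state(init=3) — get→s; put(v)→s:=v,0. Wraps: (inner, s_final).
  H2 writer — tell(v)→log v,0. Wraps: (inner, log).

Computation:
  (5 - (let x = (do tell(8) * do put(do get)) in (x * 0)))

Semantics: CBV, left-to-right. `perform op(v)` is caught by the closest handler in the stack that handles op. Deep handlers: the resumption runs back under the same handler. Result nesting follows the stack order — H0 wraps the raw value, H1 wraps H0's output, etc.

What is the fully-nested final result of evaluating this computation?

Answer: ((5, 3), (8))

Step-by-step:
tell(8) @ H2 ⇒ log+=8
get @ H1 ⇒ 3
put(3) @ H1 ⇒ s:=3
H0 returns 5
H1 returns (5, 3)
H2 returns ((5, 3), (8))
= ((5, 3), (8))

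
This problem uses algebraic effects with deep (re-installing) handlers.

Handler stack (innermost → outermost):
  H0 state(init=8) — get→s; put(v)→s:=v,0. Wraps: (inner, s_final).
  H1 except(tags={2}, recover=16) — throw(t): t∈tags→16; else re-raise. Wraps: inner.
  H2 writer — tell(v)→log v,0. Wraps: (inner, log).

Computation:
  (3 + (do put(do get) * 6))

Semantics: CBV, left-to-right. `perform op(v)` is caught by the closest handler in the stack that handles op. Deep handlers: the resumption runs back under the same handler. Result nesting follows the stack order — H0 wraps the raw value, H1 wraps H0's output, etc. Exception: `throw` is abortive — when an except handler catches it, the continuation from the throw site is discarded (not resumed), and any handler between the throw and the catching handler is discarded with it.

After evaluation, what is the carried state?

Evaluation trace:
get @ H0 ⇒ 8
put(8) @ H0 ⇒ s:=8
H0 returns (3, 8)
H1 returns (3, 8)
H2 returns ((3, 8), ())
= ((3, 8), ())

Answer: 8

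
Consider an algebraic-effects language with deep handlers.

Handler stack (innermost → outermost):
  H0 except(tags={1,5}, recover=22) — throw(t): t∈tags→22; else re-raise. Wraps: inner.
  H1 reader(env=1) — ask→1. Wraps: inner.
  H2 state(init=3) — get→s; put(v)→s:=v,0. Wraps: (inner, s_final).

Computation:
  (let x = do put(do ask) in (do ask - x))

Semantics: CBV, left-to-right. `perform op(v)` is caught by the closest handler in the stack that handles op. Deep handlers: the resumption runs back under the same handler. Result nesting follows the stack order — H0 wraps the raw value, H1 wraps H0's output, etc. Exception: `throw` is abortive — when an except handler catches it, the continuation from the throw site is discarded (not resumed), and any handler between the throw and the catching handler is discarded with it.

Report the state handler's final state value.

Answer: 1

Working:
ask @ H1 ⇒ 1
put(1) @ H2 ⇒ s:=1
ask @ H1 ⇒ 1
H0 returns 1
H1 returns 1
H2 returns (1, 1)
= (1, 1)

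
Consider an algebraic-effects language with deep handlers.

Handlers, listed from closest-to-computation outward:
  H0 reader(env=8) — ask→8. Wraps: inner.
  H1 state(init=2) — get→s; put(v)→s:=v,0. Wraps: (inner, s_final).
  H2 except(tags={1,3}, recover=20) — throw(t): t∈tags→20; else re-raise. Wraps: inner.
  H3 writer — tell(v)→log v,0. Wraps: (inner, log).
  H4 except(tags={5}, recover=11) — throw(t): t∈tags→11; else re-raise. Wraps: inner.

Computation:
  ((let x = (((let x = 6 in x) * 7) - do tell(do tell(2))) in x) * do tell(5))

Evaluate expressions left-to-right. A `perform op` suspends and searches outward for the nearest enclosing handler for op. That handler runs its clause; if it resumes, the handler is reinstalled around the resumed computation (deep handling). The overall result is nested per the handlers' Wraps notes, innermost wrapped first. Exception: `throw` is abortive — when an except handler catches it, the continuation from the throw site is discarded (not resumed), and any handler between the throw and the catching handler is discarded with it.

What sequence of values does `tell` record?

Working:
tell(2) @ H3 ⇒ log+=2
tell(0) @ H3 ⇒ log+=0
tell(5) @ H3 ⇒ log+=5
H0 returns 0
H1 returns (0, 2)
H2 returns (0, 2)
H3 returns ((0, 2), (2, 0, 5))
H4 returns ((0, 2), (2, 0, 5))
= ((0, 2), (2, 0, 5))

Answer: (2, 0, 5)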